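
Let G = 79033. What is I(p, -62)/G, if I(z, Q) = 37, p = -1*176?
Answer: 37/79033 ≈ 0.00046816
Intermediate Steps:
p = -176
I(p, -62)/G = 37/79033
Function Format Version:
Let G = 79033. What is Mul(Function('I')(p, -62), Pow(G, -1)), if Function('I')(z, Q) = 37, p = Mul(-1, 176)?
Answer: Rational(37, 79033) ≈ 0.00046816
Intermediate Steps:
p = -176
Mul(Function('I')(p, -62), Pow(G, -1)) = Mul(37, Pow(79033, -1)) = Mul(37, Rational(1, 79033)) = Rational(37, 79033)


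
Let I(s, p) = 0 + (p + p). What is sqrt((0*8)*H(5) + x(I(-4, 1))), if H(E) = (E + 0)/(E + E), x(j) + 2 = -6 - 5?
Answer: I*sqrt(13) ≈ 3.6056*I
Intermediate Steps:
I(s, p) = 2*p (I(s, p) = 0 + 2*p = 2*p)
x(j) = -13 (x(j) = -2 + (-6 - 5) = -2 - 11 = -13)
H(E) = 1/2 (H(E) = E/((2*E)) = E*(1/(2*E)) = 1/2)
sqrt((0*8)*H(5) + x(I(-4, 1))) = sqrt((0*8)*(1/2) - 13) = sqrt(0*(1/2) - 13) = sqrt(0 - 13) = sqrt(-13) = I*sqrt(13)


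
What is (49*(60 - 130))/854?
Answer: -245/61 ≈ -4.0164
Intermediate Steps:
(49*(60 - 130))/854 = (49*(-70))*(1/854) = -3430*1/854 = -245/61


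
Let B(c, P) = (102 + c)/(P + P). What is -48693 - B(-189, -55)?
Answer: -5356317/110 ≈ -48694.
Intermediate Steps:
B(c, P) = (102 + c)/(2*P) (B(c, P) = (102 + c)/((2*P)) = (102 + c)*(1/(2*P)) = (102 + c)/(2*P))
-48693 - B(-189, -55) = -48693 - (102 - 189)/(2*(-55)) = -48693 - (-1)*(-87)/(2*55) = -48693 - 1*87/110 = -48693 - 87/110 = -5356317/110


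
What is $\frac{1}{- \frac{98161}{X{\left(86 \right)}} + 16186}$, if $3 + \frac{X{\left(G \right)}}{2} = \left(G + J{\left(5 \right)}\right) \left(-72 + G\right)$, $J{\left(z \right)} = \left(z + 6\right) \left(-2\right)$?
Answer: $\frac{1786}{28810035} \approx 6.1992 \cdot 10^{-5}$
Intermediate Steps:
$J{\left(z \right)} = -12 - 2 z$ ($J{\left(z \right)} = \left(6 + z\right) \left(-2\right) = -12 - 2 z$)
$X{\left(G \right)} = -6 + 2 \left(-72 + G\right) \left(-22 + G\right)$ ($X{\left(G \right)} = -6 + 2 \left(G - 22\right) \left(-72 + G\right) = -6 + 2 \left(-22 + G\right) \left(-72 + G\right) = -6 + 2 \left(-72 + G\right) \left(-22 + G\right)$)
$\frac{1}{- \frac{98161}{X{\left(86 \right)}} + 16186} = \frac{1}{- \frac{98161}{3162 - 16168 + 2 \cdot 86^{2}} + 16186} = \frac{1}{- \frac{98161}{3162 - 16168 + 2 \cdot 7396} + 16186} = \frac{1}{- \frac{98161}{3162 - 16168 + 14792} + 16186} = \frac{1}{- \frac{98161}{1786} + 16186} = \frac{1}{\frac{28810035}{1786}} = \frac{1786}{28810035}$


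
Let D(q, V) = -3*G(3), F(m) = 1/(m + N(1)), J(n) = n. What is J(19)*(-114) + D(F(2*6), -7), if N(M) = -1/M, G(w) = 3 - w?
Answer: -2166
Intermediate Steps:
F(m) = 1/(-1 + m) (F(m) = 1/(m - 1/1) = 1/(m - 1*1) = 1/(m - 1) = 1/(-1 + m))
D(q, V) = 0 (D(q, V) = -3*(3 - 1*3) = -3*(3 - 3) = -3*0 = 0)
J(19)*(-114) + D(F(2*6), -7) = 19*(-114) + 0 = -2166 + 0 = -2166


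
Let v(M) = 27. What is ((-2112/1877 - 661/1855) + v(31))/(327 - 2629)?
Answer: -44425544/4007592085 ≈ -0.011085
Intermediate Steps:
((-2112/1877 - 661/1855) + v(31))/(327 - 2629) = ((-2112/1877 - 661/1855) + 27)/(327 - 2629) = ((-2112*1/1877 - 661*1/1855) + 27)/(-2302) = ((-2112/1877 - 661/1855) + 27)*(-1/2302) = (-5158457/3481835 + 27)*(-1/2302) = (88851088/3481835)*(-1/2302) = -44425544/4007592085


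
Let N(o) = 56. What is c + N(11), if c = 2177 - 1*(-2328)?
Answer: 4561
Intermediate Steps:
c = 4505 (c = 2177 + 2328 = 4505)
c + N(11) = 4505 + 56 = 4561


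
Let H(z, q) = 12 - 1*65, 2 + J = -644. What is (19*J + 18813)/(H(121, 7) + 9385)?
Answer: 6539/9332 ≈ 0.70071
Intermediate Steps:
J = -646 (J = -2 - 644 = -646)
H(z, q) = -53 (H(z, q) = 12 - 65 = -53)
(19*J + 18813)/(H(121, 7) + 9385) = (19*(-646) + 18813)/(-53 + 9385) = (-12274 + 18813)/9332 = 6539*(1/9332) = 6539/9332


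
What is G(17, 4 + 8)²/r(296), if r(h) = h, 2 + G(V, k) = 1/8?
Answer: 225/18944 ≈ 0.011877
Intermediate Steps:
G(V, k) = -15/8 (G(V, k) = -2 + 1/8 = -2 + ⅛ = -15/8)
G(17, 4 + 8)²/r(296) = (-15/8)²/296 = (225/64)*(1/296) = 225/18944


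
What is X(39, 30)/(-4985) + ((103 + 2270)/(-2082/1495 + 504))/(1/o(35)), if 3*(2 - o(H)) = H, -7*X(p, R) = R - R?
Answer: -34293805/751398 ≈ -45.640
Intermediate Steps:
X(p, R) = 0 (X(p, R) = -(R - R)/7 = -⅐*0 = 0)
o(H) = 2 - H/3
X(39, 30)/(-4985) + ((103 + 2270)/(-2082/1495 + 504))/(1/o(35)) = 0/(-4985) + ((103 + 2270)/(-2082/1495 + 504))/(1/(2 - ⅓*35)) = 0*(-1/4985) + (2373/(-2082*1/1495 + 504))/(1/(2 - 35/3)) = 0 + (2373/(-2082/1495 + 504))/(1/(-29/3)) = 0 + (2373/(751398/1495))/(-3/29) = 0 + (2373*(1495/751398))*(-29/3) = 0 + (1182545/250466)*(-29/3) = 0 - 34293805/751398 = -34293805/751398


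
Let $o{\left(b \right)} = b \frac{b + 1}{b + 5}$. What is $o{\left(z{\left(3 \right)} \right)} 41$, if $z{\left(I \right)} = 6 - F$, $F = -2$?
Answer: $\frac{2952}{13} \approx 227.08$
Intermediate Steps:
$z{\left(I \right)} = 8$ ($z{\left(I \right)} = 6 - -2 = 6 + 2 = 8$)
$o{\left(b \right)} = \frac{b \left(1 + b\right)}{5 + b}$ ($o{\left(b \right)} = b \frac{1 + b}{5 + b} = \frac{b \left(1 + b\right)}{5 + b}$)
$o{\left(z{\left(3 \right)} \right)} 41 = \frac{8 \left(1 + 8\right)}{5 + 8} \cdot 41 = 8 \cdot \frac{1}{13} \cdot 9 \cdot 41 = \frac{72}{13} \cdot 41 = \frac{2952}{13}$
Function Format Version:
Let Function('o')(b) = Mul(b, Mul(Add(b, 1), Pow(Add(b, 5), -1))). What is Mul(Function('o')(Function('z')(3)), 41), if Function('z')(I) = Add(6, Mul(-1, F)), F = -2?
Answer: Rational(2952, 13) ≈ 227.08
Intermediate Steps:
Function('z')(I) = 8 (Function('z')(I) = Add(6, Mul(-1, -2)) = Add(6, 2) = 8)
Function('o')(b) = Mul(b, Pow(Add(5, b), -1), Add(1, b)) (Function('o')(b) = Mul(b, Mul(Add(1, b), Pow(Add(5, b), -1))) = Mul(b, Mul(Pow(Add(5, b), -1), Add(1, b))) = Mul(b, Pow(Add(5, b), -1), Add(1, b)))
Mul(Function('o')(Function('z')(3)), 41) = Mul(Mul(8, Pow(Add(5, 8), -1), Add(1, 8)), 41) = Mul(Mul(8, Pow(13, -1), 9), 41) = Mul(Mul(8, Rational(1, 13), 9), 41) = Mul(Rational(72, 13), 41) = Rational(2952, 13)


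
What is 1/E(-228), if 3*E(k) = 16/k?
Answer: -171/4 ≈ -42.750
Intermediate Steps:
E(k) = 16/(3*k) (E(k) = (16/k)/3 = 16/(3*k))
1/E(-228) = 1/((16/3)/(-228)) = 1/((16/3)*(-1/228)) = 1/(-4/171) = -171/4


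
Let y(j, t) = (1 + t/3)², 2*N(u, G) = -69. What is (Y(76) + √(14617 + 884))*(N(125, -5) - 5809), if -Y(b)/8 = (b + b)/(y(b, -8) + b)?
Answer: 63951264/709 - 11687*√15501/2 ≈ -6.3733e+5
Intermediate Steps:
N(u, G) = -69/2 (N(u, G) = (½)*(-69) = -69/2)
y(j, t) = (1 + t/3)² (y(j, t) = (1 + t*(⅓))² = (1 + t/3)²)
Y(b) = -16*b/(25/9 + b) (Y(b) = -8*(b + b)/((3 - 8)²/9 + b) = -8*2*b/((⅑)*(-5)² + b) = -8*2*b/((⅑)*25 + b) = -8*2*b/(25/9 + b) = -16*b/(25/9 + b))
(Y(76) + √(14617 + 884))*(N(125, -5) - 5809) = (-144*76/(25 + 9*76) + √(14617 + 884))*(-69/2 - 5809) = (-144*76/(25 + 684) + √15501)*(-11687/2) = (-144*76/709 + √15501)*(-11687/2) = (-144*76*1/709 + √15501)*(-11687/2) = (-10944/709 + √15501)*(-11687/2) = 63951264/709 - 11687*√15501/2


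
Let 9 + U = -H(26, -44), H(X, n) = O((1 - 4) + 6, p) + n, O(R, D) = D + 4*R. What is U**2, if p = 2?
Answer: 441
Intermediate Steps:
H(X, n) = 14 + n (H(X, n) = (2 + 4*((1 - 4) + 6)) + n = (2 + 4*(-3 + 6)) + n = (2 + 4*3) + n = (2 + 12) + n = 14 + n)
U = 21 (U = -9 - (14 - 44) = -9 - 1*(-30) = -9 + 30 = 21)
U**2 = 21**2 = 441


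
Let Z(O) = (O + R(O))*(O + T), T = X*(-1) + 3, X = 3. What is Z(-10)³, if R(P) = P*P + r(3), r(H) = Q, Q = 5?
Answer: -857375000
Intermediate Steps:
r(H) = 5
R(P) = 5 + P² (R(P) = P*P + 5 = P² + 5 = 5 + P²)
T = 0 (T = 3*(-1) + 3 = -3 + 3 = 0)
Z(O) = O*(5 + O + O²) (Z(O) = (O + (5 + O²))*(O + 0) = (5 + O + O²)*O = O*(5 + O + O²))
Z(-10)³ = (-10*(5 - 10 + (-10)²))³ = (-10*(5 - 10 + 100))³ = (-10*95)³ = (-950)³ = -857375000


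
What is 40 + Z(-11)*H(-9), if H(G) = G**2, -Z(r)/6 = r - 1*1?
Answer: 5872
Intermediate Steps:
Z(r) = 6 - 6*r (Z(r) = -6*(r - 1*1) = -6*(r - 1) = -6*(-1 + r) = 6 - 6*r)
40 + Z(-11)*H(-9) = 40 + (6 - 6*(-11))*(-9)**2 = 40 + (6 + 66)*81 = 40 + 72*81 = 40 + 5832 = 5872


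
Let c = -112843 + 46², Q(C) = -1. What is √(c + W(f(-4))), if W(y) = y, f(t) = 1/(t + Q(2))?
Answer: 2*I*√692045/5 ≈ 332.76*I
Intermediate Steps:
c = -110727 (c = -112843 + 2116 = -110727)
f(t) = 1/(-1 + t) (f(t) = 1/(t - 1) = 1/(-1 + t))
√(c + W(f(-4))) = √(-110727 + 1/(-1 - 4)) = √(-110727 + 1/(-5)) = √(-110727 - ⅕) = √(-553636/5) = 2*I*√692045/5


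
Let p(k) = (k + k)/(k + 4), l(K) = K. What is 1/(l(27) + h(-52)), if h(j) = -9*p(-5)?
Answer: -1/63 ≈ -0.015873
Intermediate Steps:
p(k) = 2*k/(4 + k) (p(k) = (2*k)/(4 + k) = 2*k/(4 + k))
h(j) = -90 (h(j) = -18*(-5)/(4 - 5) = -18*(-5)/(-1) = -18*(-5)*(-1) = -9*10 = -90)
1/(l(27) + h(-52)) = 1/(27 - 90) = 1/(-63) = -1/63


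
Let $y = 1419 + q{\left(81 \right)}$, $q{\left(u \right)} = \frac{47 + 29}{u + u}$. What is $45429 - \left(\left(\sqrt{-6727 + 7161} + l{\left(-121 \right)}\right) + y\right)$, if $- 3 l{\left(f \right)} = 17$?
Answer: $\frac{3565231}{81} - \sqrt{434} \approx 43994.0$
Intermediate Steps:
$q{\left(u \right)} = \frac{38}{u}$ ($q{\left(u \right)} = \frac{76}{2 u} = 76 \frac{1}{2 u} = \frac{38}{u}$)
$l{\left(f \right)} = - \frac{17}{3}$ ($l{\left(f \right)} = \left(- \frac{1}{3}\right) 17 = - \frac{17}{3}$)
$y = \frac{114977}{81}$ ($y = 1419 + \frac{38}{81} = \frac{114977}{81} \approx 1419.5$)
$45429 - \left(\left(\sqrt{-6727 + 7161} + l{\left(-121 \right)}\right) + y\right) = 45429 - \left(\left(\sqrt{-6727 + 7161} - \frac{17}{3}\right) + \frac{114977}{81}\right) = 45429 - \left(\left(\sqrt{434} - \frac{17}{3}\right) + \frac{114977}{81}\right) = 45429 - \left(\left(- \frac{17}{3} + \sqrt{434}\right) + \frac{114977}{81}\right) = 45429 - \left(\frac{114518}{81} + \sqrt{434}\right) = \frac{3565231}{81} - \sqrt{434}$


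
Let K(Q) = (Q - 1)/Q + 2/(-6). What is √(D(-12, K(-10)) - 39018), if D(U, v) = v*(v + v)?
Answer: I*√35115142/30 ≈ 197.53*I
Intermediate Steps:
K(Q) = -⅓ + (-1 + Q)/Q (K(Q) = (-1 + Q)/Q + 2*(-⅙) = (-1 + Q)/Q - ⅓ = -⅓ + (-1 + Q)/Q)
D(U, v) = 2*v² (D(U, v) = v*(2*v) = 2*v²)
√(D(-12, K(-10)) - 39018) = √(2*(⅔ - 1/(-10))² - 39018) = √(2*(⅔ - 1*(-⅒))² - 39018) = √(2*(⅔ + ⅒)² - 39018) = √(2*(23/30)² - 39018) = √(2*(529/900) - 39018) = √(529/450 - 39018) = √(-17557571/450) = I*√35115142/30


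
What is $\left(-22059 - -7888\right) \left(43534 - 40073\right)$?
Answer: $-49045831$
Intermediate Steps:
$\left(-22059 - -7888\right) \left(43534 - 40073\right) = \left(-22059 + \left(-5356 + 13244\right)\right) 3461 = \left(-22059 + 7888\right) 3461 = \left(-14171\right) 3461 = -49045831$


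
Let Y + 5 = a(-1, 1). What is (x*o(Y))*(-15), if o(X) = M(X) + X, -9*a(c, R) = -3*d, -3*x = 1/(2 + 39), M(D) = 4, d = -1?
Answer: -20/123 ≈ -0.16260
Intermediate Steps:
x = -1/123 (x = -1/(3*(2 + 39)) = -1/3/41 = -1/3*1/41 = -1/123 ≈ -0.0081301)
a(c, R) = -1/3 (a(c, R) = -(-1)*(-1)/3 = -1/9*3 = -1/3)
Y = -16/3 (Y = -5 - 1/3 = -16/3 ≈ -5.3333)
o(X) = 4 + X
(x*o(Y))*(-15) = -(4 - 16/3)/123*(-15) = -1/123*(-4/3)*(-15) = (4/369)*(-15) = -20/123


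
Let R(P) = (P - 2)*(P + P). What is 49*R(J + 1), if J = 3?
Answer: 784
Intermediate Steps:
R(P) = 2*P*(-2 + P) (R(P) = (-2 + P)*(2*P) = 2*P*(-2 + P))
49*R(J + 1) = 49*(2*(3 + 1)*(-2 + (3 + 1))) = 49*(2*4*(-2 + 4)) = 49*(2*4*2) = 49*16 = 784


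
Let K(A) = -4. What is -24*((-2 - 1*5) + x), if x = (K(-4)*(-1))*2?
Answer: -24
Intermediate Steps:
x = 8 (x = -4*(-1)*2 = 4*2 = 8)
-24*((-2 - 1*5) + x) = -24*((-2 - 1*5) + 8) = -24*((-2 - 5) + 8) = -24*(-7 + 8) = -24*1 = -24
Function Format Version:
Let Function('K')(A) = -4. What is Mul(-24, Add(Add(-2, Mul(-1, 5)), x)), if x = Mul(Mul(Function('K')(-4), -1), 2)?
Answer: -24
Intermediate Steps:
x = 8 (x = Mul(Mul(-4, -1), 2) = Mul(4, 2) = 8)
Mul(-24, Add(Add(-2, Mul(-1, 5)), x)) = Mul(-24, Add(Add(-2, Mul(-1, 5)), 8)) = Mul(-24, Add(Add(-2, -5), 8)) = Mul(-24, Add(-7, 8)) = Mul(-24, 1) = -24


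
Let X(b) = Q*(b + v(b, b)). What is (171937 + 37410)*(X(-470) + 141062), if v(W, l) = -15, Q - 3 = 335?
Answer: -4787347196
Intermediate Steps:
Q = 338 (Q = 3 + 335 = 338)
X(b) = -5070 + 338*b (X(b) = 338*(b - 15) = 338*(-15 + b) = -5070 + 338*b)
(171937 + 37410)*(X(-470) + 141062) = (171937 + 37410)*((-5070 + 338*(-470)) + 141062) = 209347*((-5070 - 158860) + 141062) = 209347*(-163930 + 141062) = 209347*(-22868) = -4787347196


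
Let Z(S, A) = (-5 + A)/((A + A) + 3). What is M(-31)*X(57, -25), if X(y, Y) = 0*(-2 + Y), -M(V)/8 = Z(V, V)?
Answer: 0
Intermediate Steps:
Z(S, A) = (-5 + A)/(3 + 2*A) (Z(S, A) = (-5 + A)/(2*A + 3) = (-5 + A)/(3 + 2*A))
M(V) = -8*(-5 + V)/(3 + 2*V)
X(y, Y) = 0
M(-31)*X(57, -25) = (8*(5 - 1*(-31))/(3 + 2*(-31)))*0 = (8*(5 + 31)/(3 - 62))*0 = (8*36/(-59))*0 = (8*(-1/59)*36)*0 = -288/59*0 = 0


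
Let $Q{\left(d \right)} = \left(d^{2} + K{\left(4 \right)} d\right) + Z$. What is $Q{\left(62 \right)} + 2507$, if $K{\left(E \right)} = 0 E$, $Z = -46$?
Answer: $6305$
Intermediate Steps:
$K{\left(E \right)} = 0$
$Q{\left(d \right)} = -46 + d^{2}$ ($Q{\left(d \right)} = \left(d^{2} + 0 d\right) - 46 = \left(d^{2} + 0\right) - 46 = d^{2} - 46 = -46 + d^{2}$)
$Q{\left(62 \right)} + 2507 = \left(-46 + 62^{2}\right) + 2507 = \left(-46 + 3844\right) + 2507 = 3798 + 2507 = 6305$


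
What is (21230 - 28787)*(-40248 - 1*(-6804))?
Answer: 252736308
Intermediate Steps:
(21230 - 28787)*(-40248 - 1*(-6804)) = -7557*(-40248 + 6804) = -7557*(-33444) = 252736308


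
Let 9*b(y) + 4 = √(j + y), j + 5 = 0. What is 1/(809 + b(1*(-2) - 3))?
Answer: 65493/52954739 - 9*I*√10/52954739 ≈ 0.0012368 - 5.3745e-7*I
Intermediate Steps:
j = -5 (j = -5 + 0 = -5)
b(y) = -4/9 + √(-5 + y)/9
1/(809 + b(1*(-2) - 3)) = 1/(809 + (-4/9 + √(-5 + (1*(-2) - 3))/9)) = 1/(809 + (-4/9 + √(-5 + (-2 - 3))/9)) = 1/(809 + (-4/9 + √(-5 - 5)/9)) = 1/(809 + (-4/9 + √(-10)/9)) = 1/(809 + (-4/9 + (I*√10)/9)) = 1/(809 + (-4/9 + I*√10/9)) = 1/(7277/9 + I*√10/9)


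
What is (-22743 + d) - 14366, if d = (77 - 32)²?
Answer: -35084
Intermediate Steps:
d = 2025 (d = 45² = 2025)
(-22743 + d) - 14366 = (-22743 + 2025) - 14366 = -20718 - 14366 = -35084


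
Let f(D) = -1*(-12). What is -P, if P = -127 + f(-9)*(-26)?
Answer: 439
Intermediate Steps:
f(D) = 12
P = -439 (P = -127 + 12*(-26) = -127 - 312 = -439)
-P = -1*(-439) = 439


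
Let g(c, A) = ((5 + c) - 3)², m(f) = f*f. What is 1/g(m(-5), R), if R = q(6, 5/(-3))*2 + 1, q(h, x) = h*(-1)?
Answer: 1/729 ≈ 0.0013717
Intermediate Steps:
m(f) = f²
q(h, x) = -h
R = -11 (R = -1*6*2 + 1 = -6*2 + 1 = -12 + 1 = -11)
g(c, A) = (2 + c)²
1/g(m(-5), R) = 1/((2 + (-5)²)²) = 1/((2 + 25)²) = 1/(27²) = 1/729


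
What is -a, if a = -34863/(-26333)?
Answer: -34863/26333 ≈ -1.3239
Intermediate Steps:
a = 34863/26333 (a = -34863*(-1/26333) = 34863/26333 ≈ 1.3239)
-a = -1*34863/26333 = -34863/26333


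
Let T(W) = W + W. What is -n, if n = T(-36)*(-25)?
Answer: -1800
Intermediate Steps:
T(W) = 2*W
n = 1800 (n = (2*(-36))*(-25) = -72*(-25) = 1800)
-n = -1*1800 = -1800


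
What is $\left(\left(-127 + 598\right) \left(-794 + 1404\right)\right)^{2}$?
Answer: $82547036100$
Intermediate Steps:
$\left(\left(-127 + 598\right) \left(-794 + 1404\right)\right)^{2} = \left(471 \cdot 610\right)^{2} = 287310^{2} = 82547036100$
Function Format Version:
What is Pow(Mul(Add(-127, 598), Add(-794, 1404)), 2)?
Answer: 82547036100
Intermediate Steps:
Pow(Mul(Add(-127, 598), Add(-794, 1404)), 2) = Pow(Mul(471, 610), 2) = Pow(287310, 2) = 82547036100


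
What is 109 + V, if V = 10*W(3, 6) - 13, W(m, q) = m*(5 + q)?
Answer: 426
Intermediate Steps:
V = 317 (V = 10*(3*(5 + 6)) - 13 = 10*(3*11) - 13 = 10*33 - 13 = 330 - 13 = 317)
109 + V = 109 + 317 = 426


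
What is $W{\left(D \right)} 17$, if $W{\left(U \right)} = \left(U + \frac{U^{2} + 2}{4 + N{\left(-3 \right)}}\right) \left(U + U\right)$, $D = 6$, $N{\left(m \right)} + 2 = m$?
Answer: $-6528$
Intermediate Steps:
$N{\left(m \right)} = -2 + m$
$W{\left(U \right)} = 2 U \left(-2 + U - U^{2}\right)$ ($W{\left(U \right)} = \left(U + \frac{U^{2} + 2}{4 - 5}\right) \left(U + U\right) = \left(U + \frac{2 + U^{2}}{4 - 5}\right) 2 U = \left(U + \frac{2 + U^{2}}{-1}\right) 2 U = \left(U + \left(2 + U^{2}\right) \left(-1\right)\right) 2 U = \left(U - \left(2 + U^{2}\right)\right) 2 U = \left(-2 + U - U^{2}\right) 2 U = 2 U \left(-2 + U - U^{2}\right)$)
$W{\left(D \right)} 17 = 2 \cdot 6 \left(-2 + 6 - 6^{2}\right) 17 = 2 \cdot 6 \left(-2 + 6 - 36\right) 17 = 2 \cdot 6 \left(-32\right) 17 = \left(-384\right) 17 = -6528$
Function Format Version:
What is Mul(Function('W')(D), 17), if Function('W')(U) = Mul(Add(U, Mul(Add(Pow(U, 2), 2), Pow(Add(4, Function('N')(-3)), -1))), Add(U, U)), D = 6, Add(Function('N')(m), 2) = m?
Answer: -6528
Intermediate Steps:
Function('N')(m) = Add(-2, m)
Function('W')(U) = Mul(2, U, Add(-2, U, Mul(-1, Pow(U, 2)))) (Function('W')(U) = Mul(Add(U, Mul(Add(Pow(U, 2), 2), Pow(Add(4, Add(-2, -3)), -1))), Add(U, U)) = Mul(Add(U, Mul(Add(2, Pow(U, 2)), Pow(Add(4, -5), -1))), Mul(2, U)) = Mul(Add(U, Mul(Add(2, Pow(U, 2)), Pow(-1, -1))), Mul(2, U)) = Mul(Add(U, Mul(Add(2, Pow(U, 2)), -1)), Mul(2, U)) = Mul(Add(U, Add(-2, Mul(-1, Pow(U, 2)))), Mul(2, U)) = Mul(Add(-2, U, Mul(-1, Pow(U, 2))), Mul(2, U)) = Mul(2, U, Add(-2, U, Mul(-1, Pow(U, 2)))))
Mul(Function('W')(D), 17) = Mul(Mul(2, 6, Add(-2, 6, Mul(-1, Pow(6, 2)))), 17) = Mul(Mul(2, 6, Add(-2, 6, Mul(-1, 36))), 17) = Mul(Mul(2, 6, Add(-2, 6, -36)), 17) = Mul(Mul(2, 6, -32), 17) = Mul(-384, 17) = -6528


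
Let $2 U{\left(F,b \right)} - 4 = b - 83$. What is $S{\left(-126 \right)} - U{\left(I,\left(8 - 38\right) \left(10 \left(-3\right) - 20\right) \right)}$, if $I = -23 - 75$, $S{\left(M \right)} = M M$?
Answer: $\frac{30331}{2} \approx 15166.0$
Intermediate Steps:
$S{\left(M \right)} = M^{2}$
$I = -98$
$U{\left(F,b \right)} = - \frac{79}{2} + \frac{b}{2}$ ($U{\left(F,b \right)} = 2 + \frac{b - 83}{2} = 2 + \frac{-83 + b}{2} = 2 + \left(- \frac{83}{2} + \frac{b}{2}\right) = - \frac{79}{2} + \frac{b}{2}$)
$S{\left(-126 \right)} - U{\left(I,\left(8 - 38\right) \left(10 \left(-3\right) - 20\right) \right)} = \left(-126\right)^{2} - \left(- \frac{79}{2} + \frac{\left(8 - 38\right) \left(10 \left(-3\right) - 20\right)}{2}\right) = 15876 - \left(- \frac{79}{2} + \frac{\left(-30\right) \left(-30 - 20\right)}{2}\right) = 15876 - \left(- \frac{79}{2} + \frac{\left(-30\right) \left(-50\right)}{2}\right) = 15876 - \left(- \frac{79}{2} + \frac{1}{2} \cdot 1500\right) = 15876 - \left(- \frac{79}{2} + 750\right) = 15876 - \frac{1421}{2} = \frac{30331}{2}$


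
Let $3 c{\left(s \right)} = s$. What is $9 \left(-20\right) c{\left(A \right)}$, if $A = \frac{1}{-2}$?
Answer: $30$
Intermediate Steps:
$A = - \frac{1}{2} \approx -0.5$
$c{\left(s \right)} = \frac{s}{3}$
$9 \left(-20\right) c{\left(A \right)} = 9 \left(-20\right) \frac{1}{3} \left(- \frac{1}{2}\right) = \left(-180\right) \left(- \frac{1}{6}\right) = 30$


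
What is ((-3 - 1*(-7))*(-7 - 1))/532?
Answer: -8/133 ≈ -0.060150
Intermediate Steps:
((-3 - 1*(-7))*(-7 - 1))/532 = ((-3 + 7)*(-8))*(1/532) = (4*(-8))*(1/532) = -32*1/532 = -8/133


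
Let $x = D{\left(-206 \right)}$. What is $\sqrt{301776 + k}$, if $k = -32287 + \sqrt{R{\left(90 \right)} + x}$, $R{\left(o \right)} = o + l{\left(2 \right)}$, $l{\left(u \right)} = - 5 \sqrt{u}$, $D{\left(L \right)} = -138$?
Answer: $\sqrt{269489 + i \sqrt{48 + 5 \sqrt{2}}} \approx 519.12 + 0.007 i$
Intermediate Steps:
$x = -138$
$R{\left(o \right)} = o - 5 \sqrt{2}$
$k = -32287 + \sqrt{-48 - 5 \sqrt{2}}$ ($k = -32287 + \sqrt{\left(90 - 5 \sqrt{2}\right) - 138} = -32287 + \sqrt{-48 - 5 \sqrt{2}} \approx -32287.0 + 7.421 i$)
$\sqrt{301776 + k} = \sqrt{301776 - \left(32287 - i \sqrt{48 + 5 \sqrt{2}}\right)} = \sqrt{269489 + i \sqrt{48 + 5 \sqrt{2}}}$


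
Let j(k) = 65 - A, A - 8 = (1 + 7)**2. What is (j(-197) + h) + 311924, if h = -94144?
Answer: 217773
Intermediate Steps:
A = 72 (A = 8 + (1 + 7)**2 = 8 + 8**2 = 8 + 64 = 72)
j(k) = -7 (j(k) = 65 - 1*72 = 65 - 72 = -7)
(j(-197) + h) + 311924 = (-7 - 94144) + 311924 = -94151 + 311924 = 217773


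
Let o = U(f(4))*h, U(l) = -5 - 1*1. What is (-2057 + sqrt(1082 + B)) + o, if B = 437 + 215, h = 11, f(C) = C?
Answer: -2123 + 17*sqrt(6) ≈ -2081.4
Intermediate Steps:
B = 652
U(l) = -6 (U(l) = -5 - 1 = -6)
o = -66 (o = -6*11 = -66)
(-2057 + sqrt(1082 + B)) + o = (-2057 + sqrt(1082 + 652)) - 66 = (-2057 + sqrt(1734)) - 66 = (-2057 + 17*sqrt(6)) - 66 = -2123 + 17*sqrt(6)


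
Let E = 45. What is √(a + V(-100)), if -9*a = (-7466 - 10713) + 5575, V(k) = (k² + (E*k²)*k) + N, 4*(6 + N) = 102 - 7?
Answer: I*√1619588945/6 ≈ 6707.4*I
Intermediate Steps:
N = 71/4 (N = -6 + (102 - 7)/4 = -6 + (¼)*95 = -6 + 95/4 = 71/4 ≈ 17.750)
V(k) = 71/4 + k² + 45*k³ (V(k) = (k² + (45*k²)*k) + 71/4 = (k² + 45*k³) + 71/4 = 71/4 + k² + 45*k³)
a = 12604/9 (a = -((-7466 - 10713) + 5575)/9 = -(-18179 + 5575)/9 = -⅑*(-12604) = 12604/9 ≈ 1400.4)
√(a + V(-100)) = √(12604/9 + (71/4 + (-100)² + 45*(-100)³)) = √(12604/9 + (71/4 + 10000 + 45*(-1000000))) = √(12604/9 + (71/4 + 10000 - 45000000)) = √(12604/9 - 179959929/4) = √(-1619588945/36) = I*√1619588945/6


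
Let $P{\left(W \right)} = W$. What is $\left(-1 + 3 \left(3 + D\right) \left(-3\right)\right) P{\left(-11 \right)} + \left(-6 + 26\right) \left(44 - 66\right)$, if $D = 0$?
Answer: $-132$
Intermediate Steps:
$\left(-1 + 3 \left(3 + D\right) \left(-3\right)\right) P{\left(-11 \right)} + \left(-6 + 26\right) \left(44 - 66\right) = \left(-1 + 3 \left(3 + 0\right) \left(-3\right)\right) \left(-11\right) + \left(-6 + 26\right) \left(44 - 66\right) = \left(-1 + 3 \cdot 3 \left(-3\right)\right) \left(-11\right) + 20 \left(-22\right) = \left(-1 + 3 \left(-9\right)\right) \left(-11\right) - 440 = \left(-1 - 27\right) \left(-11\right) - 440 = \left(-28\right) \left(-11\right) - 440 = 308 - 440 = -132$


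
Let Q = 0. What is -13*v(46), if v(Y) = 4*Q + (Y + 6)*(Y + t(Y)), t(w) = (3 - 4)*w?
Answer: 0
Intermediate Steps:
t(w) = -w
v(Y) = 0 (v(Y) = 4*0 + (Y + 6)*(Y - Y) = 0 + (6 + Y)*0 = 0 + 0 = 0)
-13*v(46) = -13*0 = 0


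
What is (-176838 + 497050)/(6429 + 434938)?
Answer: 320212/441367 ≈ 0.72550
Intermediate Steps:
(-176838 + 497050)/(6429 + 434938) = 320212/441367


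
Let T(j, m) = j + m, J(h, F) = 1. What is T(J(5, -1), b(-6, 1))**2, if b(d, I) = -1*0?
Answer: 1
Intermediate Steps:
b(d, I) = 0
T(J(5, -1), b(-6, 1))**2 = (1 + 0)**2 = 1**2 = 1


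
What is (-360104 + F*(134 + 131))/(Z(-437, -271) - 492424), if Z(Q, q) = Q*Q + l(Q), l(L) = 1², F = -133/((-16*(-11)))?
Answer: 63413549/53055904 ≈ 1.1952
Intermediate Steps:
F = -133/176 ≈ -0.75568
l(L) = 1
Z(Q, q) = 1 + Q² (Z(Q, q) = Q*Q + 1 = Q² + 1 = 1 + Q²)
(-360104 + F*(134 + 131))/(Z(-437, -271) - 492424) = (-360104 - 133*(134 + 131)/176)/((1 + (-437)²) - 492424) = (-360104 - 133/176*265)/((1 + 190969) - 492424) = (-360104 - 35245/176)/(190970 - 492424) = -63413549/176/(-301454) = -63413549/176*(-1/301454) = 63413549/53055904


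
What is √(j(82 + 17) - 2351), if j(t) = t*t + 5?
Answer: √7455 ≈ 86.342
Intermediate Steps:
j(t) = 5 + t² (j(t) = t² + 5 = 5 + t²)
√(j(82 + 17) - 2351) = √((5 + (82 + 17)²) - 2351) = √((5 + 99²) - 2351) = √((5 + 9801) - 2351) = √(9806 - 2351) = √7455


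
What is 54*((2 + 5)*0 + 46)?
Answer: 2484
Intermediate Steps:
54*((2 + 5)*0 + 46) = 54*(7*0 + 46) = 54*(0 + 46) = 54*46 = 2484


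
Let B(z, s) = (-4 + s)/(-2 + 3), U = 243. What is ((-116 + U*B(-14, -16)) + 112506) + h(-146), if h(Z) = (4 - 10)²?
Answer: 107566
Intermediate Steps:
B(z, s) = -4 + s (B(z, s) = (-4 + s)/1 = (-4 + s)*1 = -4 + s)
h(Z) = 36 (h(Z) = (-6)² = 36)
((-116 + U*B(-14, -16)) + 112506) + h(-146) = ((-116 + 243*(-4 - 16)) + 112506) + 36 = ((-116 + 243*(-20)) + 112506) + 36 = ((-116 - 4860) + 112506) + 36 = (-4976 + 112506) + 36 = 107530 + 36 = 107566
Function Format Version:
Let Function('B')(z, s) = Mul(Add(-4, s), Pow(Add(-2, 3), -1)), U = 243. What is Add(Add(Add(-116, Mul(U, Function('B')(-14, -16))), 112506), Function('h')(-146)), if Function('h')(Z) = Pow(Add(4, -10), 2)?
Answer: 107566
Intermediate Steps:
Function('B')(z, s) = Add(-4, s) (Function('B')(z, s) = Mul(Add(-4, s), Pow(1, -1)) = Mul(Add(-4, s), 1) = Add(-4, s))
Function('h')(Z) = 36 (Function('h')(Z) = Pow(-6, 2) = 36)
Add(Add(Add(-116, Mul(U, Function('B')(-14, -16))), 112506), Function('h')(-146)) = Add(Add(Add(-116, Mul(243, Add(-4, -16))), 112506), 36) = Add(Add(Add(-116, Mul(243, -20)), 112506), 36) = Add(Add(Add(-116, -4860), 112506), 36) = Add(Add(-4976, 112506), 36) = Add(107530, 36) = 107566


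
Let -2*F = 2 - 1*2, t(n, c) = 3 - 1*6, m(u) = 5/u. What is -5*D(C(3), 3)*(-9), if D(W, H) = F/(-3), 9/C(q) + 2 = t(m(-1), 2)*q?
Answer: 0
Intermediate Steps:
t(n, c) = -3 (t(n, c) = 3 - 6 = -3)
C(q) = 9/(-2 - 3*q)
F = 0 (F = -(2 - 1*2)/2 = -(2 - 2)/2 = -½*0 = 0)
D(W, H) = 0 (D(W, H) = 0/(-3) = 0*(-⅓) = 0)
-5*D(C(3), 3)*(-9) = -5*0*(-9) = 0*(-9) = 0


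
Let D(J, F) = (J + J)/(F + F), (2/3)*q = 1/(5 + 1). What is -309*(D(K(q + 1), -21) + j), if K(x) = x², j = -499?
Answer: 17271967/112 ≈ 1.5421e+5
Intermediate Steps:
q = ¼ (q = 3/(2*(5 + 1)) = (3/2)/6 = (3/2)*(⅙) = ¼ ≈ 0.25000)
D(J, F) = J/F (D(J, F) = (2*J)/((2*F)) = (2*J)*(1/(2*F)) = J/F)
-309*(D(K(q + 1), -21) + j) = -309*((¼ + 1)²/(-21) - 499) = -309*((5/4)²*(-1/21) - 499) = -309*((25/16)*(-1/21) - 499) = -309*(-25/336 - 499) = -309*(-167689/336) = 17271967/112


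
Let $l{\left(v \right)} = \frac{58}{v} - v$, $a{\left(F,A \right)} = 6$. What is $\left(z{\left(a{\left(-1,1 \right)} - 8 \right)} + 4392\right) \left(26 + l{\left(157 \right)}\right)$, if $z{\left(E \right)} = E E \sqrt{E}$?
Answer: $- \frac{90075528}{157} - \frac{82036 i \sqrt{2}}{157} \approx -5.7373 \cdot 10^{5} - 738.96 i$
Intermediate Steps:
$l{\left(v \right)} = - v + \frac{58}{v}$
$z{\left(E \right)} = E^{\frac{5}{2}}$ ($z{\left(E \right)} = E^{2} \sqrt{E} = E^{\frac{5}{2}}$)
$\left(z{\left(a{\left(-1,1 \right)} - 8 \right)} + 4392\right) \left(26 + l{\left(157 \right)}\right) = \left(\left(6 - 8\right)^{\frac{5}{2}} + 4392\right) \left(26 + \left(\left(-1\right) 157 + \frac{58}{157}\right)\right) = \left(\left(6 - 8\right)^{\frac{5}{2}} + 4392\right) \left(26 + \left(-157 + 58 \cdot \frac{1}{157}\right)\right) = \left(\left(-2\right)^{\frac{5}{2}} + 4392\right) \left(26 + \left(-157 + \frac{58}{157}\right)\right) = \left(4 i \sqrt{2} + 4392\right) \left(26 - \frac{24591}{157}\right) = \left(4392 + 4 i \sqrt{2}\right) \left(- \frac{20509}{157}\right) = - \frac{90075528}{157} - \frac{82036 i \sqrt{2}}{157}$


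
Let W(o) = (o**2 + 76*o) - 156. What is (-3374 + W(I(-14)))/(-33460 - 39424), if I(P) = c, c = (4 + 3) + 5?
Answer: 1237/36442 ≈ 0.033944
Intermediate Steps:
c = 12 (c = 7 + 5 = 12)
I(P) = 12
W(o) = -156 + o**2 + 76*o
(-3374 + W(I(-14)))/(-33460 - 39424) = (-3374 + (-156 + 12**2 + 76*12))/(-33460 - 39424) = (-3374 + (-156 + 144 + 912))/(-72884) = (-3374 + 900)*(-1/72884) = -2474*(-1/72884) = 1237/36442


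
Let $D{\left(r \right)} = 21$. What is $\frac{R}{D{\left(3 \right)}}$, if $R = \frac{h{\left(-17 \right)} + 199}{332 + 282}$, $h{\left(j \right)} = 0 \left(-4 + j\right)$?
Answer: $\frac{199}{12894} \approx 0.015434$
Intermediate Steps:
$h{\left(j \right)} = 0$
$R = \frac{199}{614}$ ($R = \frac{0 + 199}{332 + 282} = \frac{199}{614} \approx 0.3241$)
$\frac{R}{D{\left(3 \right)}} = \frac{199}{614 \cdot 21} = \frac{199}{614} \cdot \frac{1}{21} = \frac{199}{12894}$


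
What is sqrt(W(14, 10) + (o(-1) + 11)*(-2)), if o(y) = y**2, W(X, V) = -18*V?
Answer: 2*I*sqrt(51) ≈ 14.283*I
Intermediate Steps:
sqrt(W(14, 10) + (o(-1) + 11)*(-2)) = sqrt(-18*10 + ((-1)**2 + 11)*(-2)) = sqrt(-180 + (1 + 11)*(-2)) = sqrt(-180 + 12*(-2)) = sqrt(-180 - 24) = sqrt(-204) = 2*I*sqrt(51)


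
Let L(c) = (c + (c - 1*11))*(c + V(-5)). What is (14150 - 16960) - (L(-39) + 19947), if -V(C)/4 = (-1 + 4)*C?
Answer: -20888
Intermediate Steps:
V(C) = -12*C (V(C) = -4*(-1 + 4)*C = -12*C)
L(c) = (-11 + 2*c)*(60 + c) (L(c) = (c + (c - 1*11))*(c - 12*(-5)) = (c + (c - 11))*(c + 60) = (c + (-11 + c))*(60 + c) = (-11 + 2*c)*(60 + c))
(14150 - 16960) - (L(-39) + 19947) = (14150 - 16960) - ((-660 + 2*(-39)² + 109*(-39)) + 19947) = -2810 - ((-660 + 2*1521 - 4251) + 19947) = -2810 - ((-660 + 3042 - 4251) + 19947) = -2810 - (-1869 + 19947) = -2810 - 1*18078 = -2810 - 18078 = -20888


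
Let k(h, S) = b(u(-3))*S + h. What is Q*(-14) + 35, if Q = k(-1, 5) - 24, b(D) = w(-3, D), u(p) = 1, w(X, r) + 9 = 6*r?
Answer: 595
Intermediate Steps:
w(X, r) = -9 + 6*r
b(D) = -9 + 6*D
k(h, S) = h - 3*S (k(h, S) = (-9 + 6*1)*S + h = (-9 + 6)*S + h = -3*S + h = h - 3*S)
Q = -40 (Q = (-1 - 3*5) - 24 = (-1 - 15) - 24 = -16 - 24 = -40)
Q*(-14) + 35 = -40*(-14) + 35 = 560 + 35 = 595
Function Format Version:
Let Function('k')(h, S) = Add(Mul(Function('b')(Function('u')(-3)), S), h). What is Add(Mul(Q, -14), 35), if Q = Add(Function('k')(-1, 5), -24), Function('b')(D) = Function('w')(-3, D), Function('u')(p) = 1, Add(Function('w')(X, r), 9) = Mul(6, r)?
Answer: 595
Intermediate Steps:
Function('w')(X, r) = Add(-9, Mul(6, r))
Function('b')(D) = Add(-9, Mul(6, D))
Function('k')(h, S) = Add(h, Mul(-3, S)) (Function('k')(h, S) = Add(Mul(Add(-9, Mul(6, 1)), S), h) = Add(Mul(Add(-9, 6), S), h) = Add(Mul(-3, S), h) = Add(h, Mul(-3, S)))
Q = -40 (Q = Add(Add(-1, Mul(-3, 5)), -24) = Add(Add(-1, -15), -24) = Add(-16, -24) = -40)
Add(Mul(Q, -14), 35) = Add(Mul(-40, -14), 35) = Add(560, 35) = 595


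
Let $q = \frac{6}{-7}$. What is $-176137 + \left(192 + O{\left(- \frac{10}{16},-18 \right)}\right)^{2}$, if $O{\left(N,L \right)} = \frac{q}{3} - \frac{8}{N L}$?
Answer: $- \frac{13857246269}{99225} \approx -1.3965 \cdot 10^{5}$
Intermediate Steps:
$q = - \frac{6}{7}$ ($q = 6 \left(- \frac{1}{7}\right) = - \frac{6}{7} \approx -0.85714$)
$O{\left(N,L \right)} = - \frac{2}{7} - \frac{8}{L N}$ ($O{\left(N,L \right)} = - \frac{6}{7 \cdot 3} - \frac{8}{N L} = \left(- \frac{6}{7}\right) \frac{1}{3} - \frac{8}{L N} = - \frac{2}{7} - 8 \frac{1}{L N} = - \frac{2}{7} - \frac{8}{L N}$)
$-176137 + \left(192 + O{\left(- \frac{10}{16},-18 \right)}\right)^{2} = -176137 + \left(192 - \left(\frac{2}{7} + \frac{8}{\left(-18\right) \left(- \frac{10}{16}\right)}\right)\right)^{2} = -176137 + \left(192 - \left(\frac{2}{7} - \frac{4}{9 \left(\left(-10\right) \frac{1}{16}\right)}\right)\right)^{2} = -176137 + \left(192 - \left(\frac{2}{7} - \frac{4}{9 \left(- \frac{5}{8}\right)}\right)\right)^{2} = -176137 + \left(192 - \left(\frac{2}{7} - - \frac{32}{45}\right)\right)^{2} = -176137 + \left(192 - \frac{314}{315}\right)^{2} = -176137 + \left(\frac{60166}{315}\right)^{2} = -176137 + \frac{3619947556}{99225} = - \frac{13857246269}{99225}$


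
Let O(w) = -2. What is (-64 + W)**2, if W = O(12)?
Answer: 4356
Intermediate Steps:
W = -2
(-64 + W)**2 = (-64 - 2)**2 = (-66)**2 = 4356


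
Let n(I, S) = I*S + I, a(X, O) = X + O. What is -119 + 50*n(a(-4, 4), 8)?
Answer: -119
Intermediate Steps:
a(X, O) = O + X
n(I, S) = I + I*S
-119 + 50*n(a(-4, 4), 8) = -119 + 50*((4 - 4)*(1 + 8)) = -119 + 50*(0*9) = -119 + 50*0 = -119 + 0 = -119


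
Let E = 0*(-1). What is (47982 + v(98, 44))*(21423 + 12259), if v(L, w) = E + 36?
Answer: 1617342276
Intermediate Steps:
E = 0
v(L, w) = 36 (v(L, w) = 0 + 36 = 36)
(47982 + v(98, 44))*(21423 + 12259) = (47982 + 36)*(21423 + 12259) = 48018*33682 = 1617342276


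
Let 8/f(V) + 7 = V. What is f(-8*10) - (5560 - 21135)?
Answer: 1355017/87 ≈ 15575.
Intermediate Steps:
f(V) = 8/(-7 + V)
f(-8*10) - (5560 - 21135) = 8/(-7 - 8*10) - (5560 - 21135) = 8/(-7 - 80) - 1*(-15575) = 8/(-87) + 15575 = 8*(-1/87) + 15575 = -8/87 + 15575 = 1355017/87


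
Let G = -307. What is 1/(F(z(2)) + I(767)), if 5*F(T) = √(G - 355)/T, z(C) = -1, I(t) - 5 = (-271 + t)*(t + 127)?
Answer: 11085725/4915731951687 + 5*I*√662/4915731951687 ≈ 2.2552e-6 + 2.617e-11*I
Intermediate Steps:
I(t) = 5 + (-271 + t)*(127 + t) (I(t) = 5 + (-271 + t)*(t + 127) = 5 + (-271 + t)*(127 + t))
F(T) = I*√662/(5*T) (F(T) = (√(-307 - 355)/T)/5 = (√(-662)/T)/5 = ((I*√662)/T)/5 = (I*√662/T)/5 = I*√662/(5*T))
1/(F(z(2)) + I(767)) = 1/((⅕)*I*√662/(-1) + (-34412 + 767² - 144*767)) = 1/((⅕)*I*√662*(-1) + (-34412 + 588289 - 110448)) = 1/(-I*√662/5 + 443429) = 1/(443429 - I*√662/5)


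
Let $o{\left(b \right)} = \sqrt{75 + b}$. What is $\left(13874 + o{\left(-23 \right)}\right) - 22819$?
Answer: $-8945 + 2 \sqrt{13} \approx -8937.8$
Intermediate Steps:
$\left(13874 + o{\left(-23 \right)}\right) - 22819 = \left(13874 + \sqrt{75 - 23}\right) - 22819 = \left(13874 + \sqrt{52}\right) - 22819 = \left(13874 + 2 \sqrt{13}\right) - 22819 = -8945 + 2 \sqrt{13}$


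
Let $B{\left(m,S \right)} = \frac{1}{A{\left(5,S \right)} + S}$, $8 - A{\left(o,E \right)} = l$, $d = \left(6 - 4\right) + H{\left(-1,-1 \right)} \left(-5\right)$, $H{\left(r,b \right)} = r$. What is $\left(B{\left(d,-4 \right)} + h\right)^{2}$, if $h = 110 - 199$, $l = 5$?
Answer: $8100$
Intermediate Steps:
$d = 7$ ($d = \left(6 - 4\right) - -5 = 2 + 5 = 7$)
$A{\left(o,E \right)} = 3$ ($A{\left(o,E \right)} = 8 - 5 = 3$)
$B{\left(m,S \right)} = \frac{1}{3 + S}$
$h = -89$
$\left(B{\left(d,-4 \right)} + h\right)^{2} = \left(\frac{1}{3 - 4} - 89\right)^{2} = \left(\frac{1}{-1} - 89\right)^{2} = \left(-1 - 89\right)^{2} = \left(-90\right)^{2} = 8100$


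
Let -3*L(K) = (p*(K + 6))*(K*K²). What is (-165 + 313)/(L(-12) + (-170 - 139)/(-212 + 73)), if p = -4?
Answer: 20572/1921845 ≈ 0.010704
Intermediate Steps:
L(K) = -K³*(-24 - 4*K)/3 (L(K) = -(-4*(K + 6))*K*K²/3 = -(-4*(6 + K))*K³/3 = -(-24 - 4*K)*K³/3 = -K³*(-24 - 4*K)/3)
(-165 + 313)/(L(-12) + (-170 - 139)/(-212 + 73)) = (-165 + 313)/((4/3)*(-12)³*(6 - 12) + (-170 - 139)/(-212 + 73)) = 148/((4/3)*(-1728)*(-6) - 309/(-139)) = 148/(13824 - 309*(-1/139)) = 148/(13824 + 309/139) = 148/(1921845/139) = 148*(139/1921845) = 20572/1921845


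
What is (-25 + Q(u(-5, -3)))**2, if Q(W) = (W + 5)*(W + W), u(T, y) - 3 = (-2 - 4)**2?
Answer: 11607649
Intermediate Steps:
u(T, y) = 39 (u(T, y) = 3 + (-2 - 4)**2 = 3 + (-6)**2 = 3 + 36 = 39)
Q(W) = 2*W*(5 + W) (Q(W) = (5 + W)*(2*W) = 2*W*(5 + W))
(-25 + Q(u(-5, -3)))**2 = (-25 + 2*39*(5 + 39))**2 = (-25 + 2*39*44)**2 = (-25 + 3432)**2 = 3407**2 = 11607649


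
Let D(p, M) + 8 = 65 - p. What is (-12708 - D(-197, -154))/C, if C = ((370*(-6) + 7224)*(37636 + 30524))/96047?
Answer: -622480607/170536320 ≈ -3.6501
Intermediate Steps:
D(p, M) = 57 - p (D(p, M) = -8 + (65 - p) = 57 - p)
C = 341072640/96047 (C = ((-2220 + 7224)*68160)*(1/96047) = (5004*68160)*(1/96047) = 341072640*(1/96047) = 341072640/96047 ≈ 3551.1)
(-12708 - D(-197, -154))/C = (-12708 - (57 - 1*(-197)))/(341072640/96047) = (-12708 - (57 + 197))*(96047/341072640) = (-12708 - 1*254)*(96047/341072640) = (-12708 - 254)*(96047/341072640) = -12962*96047/341072640 = -622480607/170536320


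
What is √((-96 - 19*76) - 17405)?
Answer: 3*I*√2105 ≈ 137.64*I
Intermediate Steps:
√((-96 - 19*76) - 17405) = √((-96 - 1444) - 17405) = √(-1540 - 17405) = √(-18945) = 3*I*√2105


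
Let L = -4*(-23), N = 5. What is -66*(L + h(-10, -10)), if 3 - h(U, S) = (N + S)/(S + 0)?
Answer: -6237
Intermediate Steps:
L = 92
h(U, S) = 3 - (5 + S)/S (h(U, S) = 3 - (5 + S)/(S + 0) = 3 - (5 + S)/S)
-66*(L + h(-10, -10)) = -66*(92 + (2 - 5/(-10))) = -66*(92 + (2 - 5*(-1/10))) = -66*(92 + (2 + 1/2)) = -66*(92 + 5/2) = -66*189/2 = -6237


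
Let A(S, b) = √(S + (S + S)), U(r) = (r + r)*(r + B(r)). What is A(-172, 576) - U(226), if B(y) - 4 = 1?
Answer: -104412 + 2*I*√129 ≈ -1.0441e+5 + 22.716*I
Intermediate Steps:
B(y) = 5 (B(y) = 4 + 1 = 5)
U(r) = 2*r*(5 + r) (U(r) = (r + r)*(r + 5) = (2*r)*(5 + r) = 2*r*(5 + r))
A(S, b) = √3*√S (A(S, b) = √(S + 2*S) = √(3*S) = √3*√S)
A(-172, 576) - U(226) = √3*√(-172) - 2*226*(5 + 226) = √3*(2*I*√43) - 2*226*231 = 2*I*√129 - 1*104412 = 2*I*√129 - 104412 = -104412 + 2*I*√129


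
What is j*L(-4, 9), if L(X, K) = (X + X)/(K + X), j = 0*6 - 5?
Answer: 8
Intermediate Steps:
j = -5 (j = 0 - 5 = -5)
L(X, K) = 2*X/(K + X) (L(X, K) = (2*X)/(K + X) = 2*X/(K + X))
j*L(-4, 9) = -10*(-4)/(9 - 4) = -10*(-4)/5 = -5*(-8/5) = 8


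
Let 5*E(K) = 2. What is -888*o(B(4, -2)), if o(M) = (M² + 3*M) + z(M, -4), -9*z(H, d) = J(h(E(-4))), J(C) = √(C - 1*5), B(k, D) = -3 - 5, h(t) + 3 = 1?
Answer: -35520 + 296*I*√7/3 ≈ -35520.0 + 261.05*I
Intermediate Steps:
E(K) = ⅖ (E(K) = (⅕)*2 = ⅖)
h(t) = -2 (h(t) = -3 + 1 = -2)
B(k, D) = -8
J(C) = √(-5 + C) (J(C) = √(C - 5) = √(-5 + C))
z(H, d) = -I*√7/9 (z(H, d) = -√(-5 - 2)/9 = -I*√7/9)
o(M) = M² + 3*M - I*√7/9 (o(M) = (M² + 3*M) - I*√7/9 = M² + 3*M - I*√7/9)
-888*o(B(4, -2)) = -888*((-8)² + 3*(-8) - I*√7/9) = -888*(64 - 24 - I*√7/9) = -888*(40 - I*√7/9) = -35520 + 296*I*√7/3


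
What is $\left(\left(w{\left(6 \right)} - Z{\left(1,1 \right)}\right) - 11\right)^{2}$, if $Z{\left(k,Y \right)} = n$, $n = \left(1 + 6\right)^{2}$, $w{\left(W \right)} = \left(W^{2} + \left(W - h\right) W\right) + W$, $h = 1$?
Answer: $144$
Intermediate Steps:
$w{\left(W \right)} = W + W^{2} + W \left(-1 + W\right)$ ($w{\left(W \right)} = \left(W^{2} + \left(W - 1\right) W\right) + W = \left(W^{2} + \left(-1 + W\right) W\right) + W = \left(W^{2} + W \left(-1 + W\right)\right) + W = W + W^{2} + W \left(-1 + W\right)$)
$n = 49$ ($n = 7^{2} = 49$)
$Z{\left(k,Y \right)} = 49$
$\left(\left(w{\left(6 \right)} - Z{\left(1,1 \right)}\right) - 11\right)^{2} = \left(\left(2 \cdot 6^{2} - 49\right) - 11\right)^{2} = \left(\left(2 \cdot 36 - 49\right) - 11\right)^{2} = \left(\left(72 - 49\right) - 11\right)^{2} = \left(23 - 11\right)^{2} = 12^{2} = 144$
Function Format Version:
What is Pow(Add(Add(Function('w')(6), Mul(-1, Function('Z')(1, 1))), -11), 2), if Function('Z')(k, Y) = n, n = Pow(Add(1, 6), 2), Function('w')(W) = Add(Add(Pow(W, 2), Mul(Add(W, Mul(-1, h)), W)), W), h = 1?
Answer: 144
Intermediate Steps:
Function('w')(W) = Add(W, Pow(W, 2), Mul(W, Add(-1, W))) (Function('w')(W) = Add(Add(Pow(W, 2), Mul(Add(W, Mul(-1, 1)), W)), W) = Add(Add(Pow(W, 2), Mul(Add(W, -1), W)), W) = Add(Add(Pow(W, 2), Mul(Add(-1, W), W)), W) = Add(Add(Pow(W, 2), Mul(W, Add(-1, W))), W) = Add(W, Pow(W, 2), Mul(W, Add(-1, W))))
n = 49 (n = Pow(7, 2) = 49)
Function('Z')(k, Y) = 49
Pow(Add(Add(Function('w')(6), Mul(-1, Function('Z')(1, 1))), -11), 2) = Pow(Add(Add(Mul(2, Pow(6, 2)), Mul(-1, 49)), -11), 2) = Pow(Add(Add(Mul(2, 36), -49), -11), 2) = Pow(Add(Add(72, -49), -11), 2) = Pow(Add(23, -11), 2) = Pow(12, 2) = 144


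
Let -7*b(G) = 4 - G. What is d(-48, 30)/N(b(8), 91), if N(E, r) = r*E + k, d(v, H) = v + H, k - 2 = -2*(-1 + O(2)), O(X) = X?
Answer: -9/26 ≈ -0.34615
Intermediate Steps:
b(G) = -4/7 + G/7 (b(G) = -(4 - G)/7 = -4/7 + G/7)
k = 0 (k = 2 - 2*(-1 + 2) = 2 - 2*1 = 2 - 2 = 0)
d(v, H) = H + v
N(E, r) = E*r (N(E, r) = r*E + 0 = E*r + 0 = E*r)
d(-48, 30)/N(b(8), 91) = (30 - 48)/(((-4/7 + (1/7)*8)*91)) = -18*1/(91*(-4/7 + 8/7)) = -18/((4/7)*91) = -18/52 = -18*1/52 = -9/26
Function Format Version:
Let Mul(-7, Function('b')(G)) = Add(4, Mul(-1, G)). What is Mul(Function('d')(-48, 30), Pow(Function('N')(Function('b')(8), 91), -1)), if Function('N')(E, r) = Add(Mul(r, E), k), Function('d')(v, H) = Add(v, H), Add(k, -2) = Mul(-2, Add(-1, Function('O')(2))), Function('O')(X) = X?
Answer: Rational(-9, 26) ≈ -0.34615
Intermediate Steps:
Function('b')(G) = Add(Rational(-4, 7), Mul(Rational(1, 7), G)) (Function('b')(G) = Mul(Rational(-1, 7), Add(4, Mul(-1, G))) = Add(Rational(-4, 7), Mul(Rational(1, 7), G)))
k = 0 (k = Add(2, Mul(-2, Add(-1, 2))) = Add(2, Mul(-2, 1)) = Add(2, -2) = 0)
Function('d')(v, H) = Add(H, v)
Function('N')(E, r) = Mul(E, r) (Function('N')(E, r) = Add(Mul(r, E), 0) = Add(Mul(E, r), 0) = Mul(E, r))
Mul(Function('d')(-48, 30), Pow(Function('N')(Function('b')(8), 91), -1)) = Mul(Add(30, -48), Pow(Mul(Add(Rational(-4, 7), Mul(Rational(1, 7), 8)), 91), -1)) = Mul(-18, Pow(Mul(Add(Rational(-4, 7), Rational(8, 7)), 91), -1)) = Mul(-18, Pow(Mul(Rational(4, 7), 91), -1)) = Mul(-18, Pow(52, -1)) = Mul(-18, Rational(1, 52)) = Rational(-9, 26)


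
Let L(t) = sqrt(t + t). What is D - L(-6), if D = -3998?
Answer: -3998 - 2*I*sqrt(3) ≈ -3998.0 - 3.4641*I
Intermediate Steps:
L(t) = sqrt(2)*sqrt(t) (L(t) = sqrt(2*t) = sqrt(2)*sqrt(t))
D - L(-6) = -3998 - sqrt(2)*sqrt(-6) = -3998 - sqrt(2)*I*sqrt(6) = -3998 - 2*I*sqrt(3)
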